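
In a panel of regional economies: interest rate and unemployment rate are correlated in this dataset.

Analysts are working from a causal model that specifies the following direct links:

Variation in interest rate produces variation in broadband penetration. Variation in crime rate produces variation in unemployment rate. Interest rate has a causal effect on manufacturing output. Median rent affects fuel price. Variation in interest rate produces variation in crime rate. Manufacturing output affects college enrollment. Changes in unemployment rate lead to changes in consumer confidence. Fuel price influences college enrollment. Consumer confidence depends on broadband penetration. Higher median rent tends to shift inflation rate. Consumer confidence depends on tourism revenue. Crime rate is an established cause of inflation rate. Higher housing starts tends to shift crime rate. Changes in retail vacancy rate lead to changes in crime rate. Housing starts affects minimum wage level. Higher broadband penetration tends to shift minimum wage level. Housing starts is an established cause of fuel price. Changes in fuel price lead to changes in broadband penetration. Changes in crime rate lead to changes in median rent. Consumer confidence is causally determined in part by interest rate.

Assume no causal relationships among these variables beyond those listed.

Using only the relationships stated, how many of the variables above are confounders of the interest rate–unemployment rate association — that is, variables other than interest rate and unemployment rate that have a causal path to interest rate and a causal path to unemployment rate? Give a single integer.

No listed variable has a causal path to both interest rate and unemployment rate, so there are no common causes.

0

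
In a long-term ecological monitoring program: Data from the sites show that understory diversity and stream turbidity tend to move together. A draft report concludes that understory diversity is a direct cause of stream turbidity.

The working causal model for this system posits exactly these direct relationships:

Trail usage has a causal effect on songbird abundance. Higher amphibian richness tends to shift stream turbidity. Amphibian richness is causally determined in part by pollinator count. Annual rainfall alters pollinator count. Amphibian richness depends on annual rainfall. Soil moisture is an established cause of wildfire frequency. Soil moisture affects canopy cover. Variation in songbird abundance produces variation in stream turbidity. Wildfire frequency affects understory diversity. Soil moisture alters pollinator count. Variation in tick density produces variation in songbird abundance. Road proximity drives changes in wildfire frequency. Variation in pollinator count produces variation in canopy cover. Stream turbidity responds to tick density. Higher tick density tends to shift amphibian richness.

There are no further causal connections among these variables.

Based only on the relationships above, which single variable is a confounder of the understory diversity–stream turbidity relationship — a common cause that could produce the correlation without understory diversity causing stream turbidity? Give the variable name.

soil moisture

Soil moisture has a causal path to understory diversity (soil moisture → wildfire frequency → understory diversity) and a separate causal path to stream turbidity (soil moisture → pollinator count → amphibian richness → stream turbidity), so it is a common cause of both.
No stated relationship gives understory diversity a causal route to stream turbidity, so the correlation is explained by the shared upstream cause rather than a direct effect.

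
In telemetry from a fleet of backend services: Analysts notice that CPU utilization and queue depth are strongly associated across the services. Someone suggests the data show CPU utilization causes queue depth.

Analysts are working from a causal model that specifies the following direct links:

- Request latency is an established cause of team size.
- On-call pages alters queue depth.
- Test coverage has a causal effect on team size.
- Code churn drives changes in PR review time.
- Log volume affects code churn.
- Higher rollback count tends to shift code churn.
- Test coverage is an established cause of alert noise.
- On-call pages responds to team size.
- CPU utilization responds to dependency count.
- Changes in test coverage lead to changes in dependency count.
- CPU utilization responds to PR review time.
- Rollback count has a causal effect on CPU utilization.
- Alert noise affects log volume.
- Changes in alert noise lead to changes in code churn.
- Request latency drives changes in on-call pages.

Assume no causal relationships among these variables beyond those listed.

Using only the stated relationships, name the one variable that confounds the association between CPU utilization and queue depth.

Test coverage has a causal path to CPU utilization (test coverage → dependency count → CPU utilization) and a separate causal path to queue depth (test coverage → team size → on-call pages → queue depth), so it is a common cause of both.
No stated relationship gives CPU utilization a causal route to queue depth, so the correlation is explained by the shared upstream cause rather than a direct effect.

test coverage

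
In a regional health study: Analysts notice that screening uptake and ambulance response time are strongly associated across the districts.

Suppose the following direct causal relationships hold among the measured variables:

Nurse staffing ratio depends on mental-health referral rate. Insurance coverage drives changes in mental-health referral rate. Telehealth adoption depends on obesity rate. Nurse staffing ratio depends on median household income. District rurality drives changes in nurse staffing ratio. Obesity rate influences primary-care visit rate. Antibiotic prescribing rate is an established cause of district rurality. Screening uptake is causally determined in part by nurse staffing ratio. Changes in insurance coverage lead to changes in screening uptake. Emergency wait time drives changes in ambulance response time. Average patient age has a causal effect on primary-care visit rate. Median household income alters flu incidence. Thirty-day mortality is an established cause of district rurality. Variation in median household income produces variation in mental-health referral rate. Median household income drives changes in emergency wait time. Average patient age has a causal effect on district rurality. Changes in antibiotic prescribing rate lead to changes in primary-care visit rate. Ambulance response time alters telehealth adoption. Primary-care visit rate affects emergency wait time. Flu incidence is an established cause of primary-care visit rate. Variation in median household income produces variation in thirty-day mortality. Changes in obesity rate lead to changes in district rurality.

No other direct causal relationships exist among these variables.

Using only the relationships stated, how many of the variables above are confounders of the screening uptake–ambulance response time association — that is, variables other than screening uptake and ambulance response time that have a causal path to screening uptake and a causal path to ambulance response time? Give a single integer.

4

The common causes are: antibiotic prescribing rate (to screening uptake via antibiotic prescribing rate → district rurality → nurse staffing ratio → screening uptake; to ambulance response time via antibiotic prescribing rate → primary-care visit rate → emergency wait time → ambulance response time); average patient age (to screening uptake via average patient age → district rurality → nurse staffing ratio → screening uptake; to ambulance response time via average patient age → primary-care visit rate → emergency wait time → ambulance response time); median household income (to screening uptake via median household income → nurse staffing ratio → screening uptake; to ambulance response time via median household income → emergency wait time → ambulance response time); obesity rate (to screening uptake via obesity rate → district rurality → nurse staffing ratio → screening uptake; to ambulance response time via obesity rate → primary-care visit rate → emergency wait time → ambulance response time).
Every other variable lacks a causal path to at least one of screening uptake and ambulance response time.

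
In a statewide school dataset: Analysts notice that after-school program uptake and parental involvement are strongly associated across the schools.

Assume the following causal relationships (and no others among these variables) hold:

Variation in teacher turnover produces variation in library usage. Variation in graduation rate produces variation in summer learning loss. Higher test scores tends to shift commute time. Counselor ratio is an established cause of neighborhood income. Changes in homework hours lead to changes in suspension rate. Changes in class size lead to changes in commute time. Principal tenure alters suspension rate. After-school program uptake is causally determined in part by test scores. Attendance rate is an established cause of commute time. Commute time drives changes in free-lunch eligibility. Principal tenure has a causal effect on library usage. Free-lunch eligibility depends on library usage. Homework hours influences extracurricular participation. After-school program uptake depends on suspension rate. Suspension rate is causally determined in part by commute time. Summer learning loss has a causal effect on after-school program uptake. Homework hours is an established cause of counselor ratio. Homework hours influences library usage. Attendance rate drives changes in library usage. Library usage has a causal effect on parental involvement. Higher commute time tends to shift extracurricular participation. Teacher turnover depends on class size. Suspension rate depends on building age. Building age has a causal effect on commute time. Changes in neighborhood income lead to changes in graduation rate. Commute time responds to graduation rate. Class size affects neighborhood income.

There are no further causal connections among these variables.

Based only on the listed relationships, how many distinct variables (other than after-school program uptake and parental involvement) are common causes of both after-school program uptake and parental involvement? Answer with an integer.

4

The common causes are: attendance rate (to after-school program uptake via attendance rate → commute time → suspension rate → after-school program uptake; to parental involvement via attendance rate → library usage → parental involvement); class size (to after-school program uptake via class size → commute time → suspension rate → after-school program uptake; to parental involvement via class size → teacher turnover → library usage → parental involvement); homework hours (to after-school program uptake via homework hours → suspension rate → after-school program uptake; to parental involvement via homework hours → library usage → parental involvement); principal tenure (to after-school program uptake via principal tenure → suspension rate → after-school program uptake; to parental involvement via principal tenure → library usage → parental involvement).
Every other variable lacks a causal path to at least one of after-school program uptake and parental involvement.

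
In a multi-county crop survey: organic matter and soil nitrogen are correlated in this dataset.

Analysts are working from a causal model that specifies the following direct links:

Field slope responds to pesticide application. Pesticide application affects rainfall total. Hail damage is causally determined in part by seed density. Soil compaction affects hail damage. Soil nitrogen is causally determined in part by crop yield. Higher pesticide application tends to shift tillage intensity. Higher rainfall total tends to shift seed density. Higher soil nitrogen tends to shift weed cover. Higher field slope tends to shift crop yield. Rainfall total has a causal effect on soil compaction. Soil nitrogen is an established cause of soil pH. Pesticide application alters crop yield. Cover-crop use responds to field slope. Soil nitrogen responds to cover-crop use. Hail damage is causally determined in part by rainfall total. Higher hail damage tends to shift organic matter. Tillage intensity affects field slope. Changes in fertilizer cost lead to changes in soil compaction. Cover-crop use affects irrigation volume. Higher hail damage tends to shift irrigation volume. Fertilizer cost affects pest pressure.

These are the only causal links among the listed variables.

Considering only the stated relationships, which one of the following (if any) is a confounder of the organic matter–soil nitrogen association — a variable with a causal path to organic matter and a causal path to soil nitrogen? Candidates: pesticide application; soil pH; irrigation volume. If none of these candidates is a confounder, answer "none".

Pesticide application causes organic matter (pesticide application → rainfall total → hail damage → organic matter) and also causes soil nitrogen (pesticide application → crop yield → soil nitrogen); it is a common cause of both.
Each of the other candidates lacks a causal path to at least one of organic matter and soil nitrogen, so they do not confound the relationship.

pesticide application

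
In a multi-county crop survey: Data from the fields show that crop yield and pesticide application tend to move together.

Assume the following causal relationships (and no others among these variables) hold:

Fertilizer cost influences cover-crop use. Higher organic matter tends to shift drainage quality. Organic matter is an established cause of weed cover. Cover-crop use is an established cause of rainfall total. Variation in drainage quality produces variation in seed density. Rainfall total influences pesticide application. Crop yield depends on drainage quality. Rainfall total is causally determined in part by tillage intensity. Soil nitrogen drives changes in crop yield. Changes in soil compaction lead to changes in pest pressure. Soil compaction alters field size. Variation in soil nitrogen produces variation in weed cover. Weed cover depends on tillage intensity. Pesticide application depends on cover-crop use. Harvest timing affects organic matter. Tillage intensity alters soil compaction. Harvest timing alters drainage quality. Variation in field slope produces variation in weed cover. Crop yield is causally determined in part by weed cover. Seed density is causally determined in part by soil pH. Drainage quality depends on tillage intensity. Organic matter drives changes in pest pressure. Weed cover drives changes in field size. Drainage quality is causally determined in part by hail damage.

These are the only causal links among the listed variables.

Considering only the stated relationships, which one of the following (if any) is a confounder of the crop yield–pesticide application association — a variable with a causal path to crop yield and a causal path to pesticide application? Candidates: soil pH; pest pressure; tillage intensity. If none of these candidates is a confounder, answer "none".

tillage intensity

Tillage intensity causes crop yield (tillage intensity → weed cover → crop yield) and also causes pesticide application (tillage intensity → rainfall total → pesticide application); it is a common cause of both.
Each of the other candidates lacks a causal path to at least one of crop yield and pesticide application, so they do not confound the relationship.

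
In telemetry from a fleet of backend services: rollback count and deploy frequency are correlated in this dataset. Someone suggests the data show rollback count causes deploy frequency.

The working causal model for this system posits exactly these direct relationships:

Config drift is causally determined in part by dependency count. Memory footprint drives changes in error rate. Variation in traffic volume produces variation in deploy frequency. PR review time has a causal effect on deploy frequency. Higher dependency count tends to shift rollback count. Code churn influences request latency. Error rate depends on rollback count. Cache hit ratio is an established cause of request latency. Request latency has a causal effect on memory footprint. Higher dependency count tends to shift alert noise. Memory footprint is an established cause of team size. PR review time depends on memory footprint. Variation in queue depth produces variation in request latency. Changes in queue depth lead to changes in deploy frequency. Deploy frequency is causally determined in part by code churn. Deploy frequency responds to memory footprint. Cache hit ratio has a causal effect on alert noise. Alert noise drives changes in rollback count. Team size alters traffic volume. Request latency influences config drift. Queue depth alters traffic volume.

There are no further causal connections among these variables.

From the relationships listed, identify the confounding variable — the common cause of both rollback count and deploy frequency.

cache hit ratio

Cache hit ratio has a causal path to rollback count (cache hit ratio → alert noise → rollback count) and a separate causal path to deploy frequency (cache hit ratio → request latency → memory footprint → deploy frequency), so it is a common cause of both.
No stated relationship gives rollback count a causal route to deploy frequency, so the correlation is explained by the shared upstream cause rather than a direct effect.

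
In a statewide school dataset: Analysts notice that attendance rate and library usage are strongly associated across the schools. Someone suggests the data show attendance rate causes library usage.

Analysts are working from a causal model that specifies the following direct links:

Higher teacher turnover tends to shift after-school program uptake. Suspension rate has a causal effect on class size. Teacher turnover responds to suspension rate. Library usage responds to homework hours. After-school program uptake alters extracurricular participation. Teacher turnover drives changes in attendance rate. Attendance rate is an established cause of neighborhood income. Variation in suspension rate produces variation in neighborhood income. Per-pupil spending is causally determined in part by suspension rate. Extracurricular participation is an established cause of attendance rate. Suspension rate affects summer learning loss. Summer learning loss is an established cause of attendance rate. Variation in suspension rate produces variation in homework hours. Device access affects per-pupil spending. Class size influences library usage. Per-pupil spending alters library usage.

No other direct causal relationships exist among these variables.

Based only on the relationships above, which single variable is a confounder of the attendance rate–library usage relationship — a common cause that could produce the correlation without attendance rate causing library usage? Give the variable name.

suspension rate

Suspension rate has a causal path to attendance rate (suspension rate → teacher turnover → attendance rate) and a separate causal path to library usage (suspension rate → homework hours → library usage), so it is a common cause of both.
No stated relationship gives attendance rate a causal route to library usage, so the correlation is explained by the shared upstream cause rather than a direct effect.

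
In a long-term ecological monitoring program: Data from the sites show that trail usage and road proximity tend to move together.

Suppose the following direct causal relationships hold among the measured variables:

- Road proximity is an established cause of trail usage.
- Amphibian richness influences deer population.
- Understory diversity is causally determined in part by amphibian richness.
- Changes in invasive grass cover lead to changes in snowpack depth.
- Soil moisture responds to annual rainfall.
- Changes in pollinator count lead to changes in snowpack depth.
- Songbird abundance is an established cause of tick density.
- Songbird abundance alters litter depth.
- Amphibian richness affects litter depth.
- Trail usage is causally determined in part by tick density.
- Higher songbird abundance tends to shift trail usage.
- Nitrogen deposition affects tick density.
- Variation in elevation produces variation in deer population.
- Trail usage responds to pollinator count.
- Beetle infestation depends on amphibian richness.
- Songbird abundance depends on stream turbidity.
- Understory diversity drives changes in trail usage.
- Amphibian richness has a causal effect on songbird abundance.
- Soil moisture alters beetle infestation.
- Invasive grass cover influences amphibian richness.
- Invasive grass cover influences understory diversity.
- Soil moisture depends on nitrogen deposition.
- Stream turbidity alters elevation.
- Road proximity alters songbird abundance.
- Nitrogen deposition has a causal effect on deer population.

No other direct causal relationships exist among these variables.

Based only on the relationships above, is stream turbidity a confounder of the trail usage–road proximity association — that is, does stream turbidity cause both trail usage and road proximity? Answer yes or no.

no

Stream turbidity has no stated causal path to road proximity. A confounder must cause both variables, so stream turbidity does not qualify.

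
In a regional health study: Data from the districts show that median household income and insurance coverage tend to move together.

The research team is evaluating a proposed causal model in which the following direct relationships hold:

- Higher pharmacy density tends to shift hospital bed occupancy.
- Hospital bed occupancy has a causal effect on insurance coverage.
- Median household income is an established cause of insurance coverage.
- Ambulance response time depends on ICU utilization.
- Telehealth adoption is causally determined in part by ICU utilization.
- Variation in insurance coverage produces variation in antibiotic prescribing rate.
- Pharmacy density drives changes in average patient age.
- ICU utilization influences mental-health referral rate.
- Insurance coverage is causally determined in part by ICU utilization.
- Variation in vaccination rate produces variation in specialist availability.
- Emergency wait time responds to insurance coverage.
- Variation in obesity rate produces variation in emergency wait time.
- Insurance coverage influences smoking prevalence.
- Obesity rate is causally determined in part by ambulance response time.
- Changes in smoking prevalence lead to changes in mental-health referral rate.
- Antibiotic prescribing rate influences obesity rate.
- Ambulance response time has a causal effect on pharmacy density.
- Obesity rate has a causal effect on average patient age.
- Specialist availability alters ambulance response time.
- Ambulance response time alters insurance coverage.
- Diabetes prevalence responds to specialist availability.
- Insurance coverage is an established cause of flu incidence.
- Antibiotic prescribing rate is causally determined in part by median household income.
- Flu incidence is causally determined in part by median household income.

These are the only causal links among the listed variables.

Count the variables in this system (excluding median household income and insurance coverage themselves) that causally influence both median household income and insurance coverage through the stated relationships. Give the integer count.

No listed variable has a causal path to both median household income and insurance coverage, so there are no common causes.

0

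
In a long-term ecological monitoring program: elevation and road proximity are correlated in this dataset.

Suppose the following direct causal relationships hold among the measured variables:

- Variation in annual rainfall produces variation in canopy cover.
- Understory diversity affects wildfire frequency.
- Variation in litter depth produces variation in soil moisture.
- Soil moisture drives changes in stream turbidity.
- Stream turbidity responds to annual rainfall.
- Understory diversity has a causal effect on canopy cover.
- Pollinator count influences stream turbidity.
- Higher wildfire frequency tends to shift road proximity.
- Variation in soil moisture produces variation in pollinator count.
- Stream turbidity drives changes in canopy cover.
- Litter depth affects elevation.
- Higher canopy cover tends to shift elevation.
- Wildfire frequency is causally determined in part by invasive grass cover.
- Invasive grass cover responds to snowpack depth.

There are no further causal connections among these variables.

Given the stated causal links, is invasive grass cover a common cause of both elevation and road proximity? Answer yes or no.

no

Invasive grass cover has no stated causal path to elevation. A confounder must cause both variables, so invasive grass cover does not qualify.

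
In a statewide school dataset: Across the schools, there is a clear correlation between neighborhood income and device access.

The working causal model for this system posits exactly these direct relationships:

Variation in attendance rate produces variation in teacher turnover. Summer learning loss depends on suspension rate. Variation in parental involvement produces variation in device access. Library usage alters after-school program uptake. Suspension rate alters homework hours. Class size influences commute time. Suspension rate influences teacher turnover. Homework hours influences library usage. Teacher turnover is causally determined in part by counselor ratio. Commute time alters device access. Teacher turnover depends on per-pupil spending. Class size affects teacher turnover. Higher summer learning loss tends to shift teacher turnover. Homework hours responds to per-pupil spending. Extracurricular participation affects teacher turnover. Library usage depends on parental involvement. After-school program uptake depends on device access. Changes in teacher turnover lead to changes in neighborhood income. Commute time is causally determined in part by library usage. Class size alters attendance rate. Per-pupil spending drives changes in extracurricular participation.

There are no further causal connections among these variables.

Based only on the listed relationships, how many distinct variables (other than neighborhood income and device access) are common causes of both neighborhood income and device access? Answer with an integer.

3

The common causes are: class size (to neighborhood income via class size → teacher turnover → neighborhood income; to device access via class size → commute time → device access); per-pupil spending (to neighborhood income via per-pupil spending → teacher turnover → neighborhood income; to device access via per-pupil spending → homework hours → library usage → commute time → device access); suspension rate (to neighborhood income via suspension rate → teacher turnover → neighborhood income; to device access via suspension rate → homework hours → library usage → commute time → device access).
Every other variable lacks a causal path to at least one of neighborhood income and device access.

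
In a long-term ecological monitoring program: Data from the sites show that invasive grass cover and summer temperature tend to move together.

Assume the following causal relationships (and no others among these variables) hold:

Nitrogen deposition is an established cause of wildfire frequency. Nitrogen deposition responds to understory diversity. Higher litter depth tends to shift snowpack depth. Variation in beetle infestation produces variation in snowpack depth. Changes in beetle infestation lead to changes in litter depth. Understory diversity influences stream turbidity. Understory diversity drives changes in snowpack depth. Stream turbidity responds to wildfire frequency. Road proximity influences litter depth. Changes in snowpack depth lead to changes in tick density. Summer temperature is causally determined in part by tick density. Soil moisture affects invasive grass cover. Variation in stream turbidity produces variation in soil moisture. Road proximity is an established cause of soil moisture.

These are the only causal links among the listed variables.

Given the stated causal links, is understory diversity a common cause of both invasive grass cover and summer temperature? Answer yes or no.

yes

Understory diversity has a causal path to invasive grass cover (understory diversity → stream turbidity → soil moisture → invasive grass cover) and to summer temperature (understory diversity → snowpack depth → tick density → summer temperature), so it is a common cause of both — a confounder.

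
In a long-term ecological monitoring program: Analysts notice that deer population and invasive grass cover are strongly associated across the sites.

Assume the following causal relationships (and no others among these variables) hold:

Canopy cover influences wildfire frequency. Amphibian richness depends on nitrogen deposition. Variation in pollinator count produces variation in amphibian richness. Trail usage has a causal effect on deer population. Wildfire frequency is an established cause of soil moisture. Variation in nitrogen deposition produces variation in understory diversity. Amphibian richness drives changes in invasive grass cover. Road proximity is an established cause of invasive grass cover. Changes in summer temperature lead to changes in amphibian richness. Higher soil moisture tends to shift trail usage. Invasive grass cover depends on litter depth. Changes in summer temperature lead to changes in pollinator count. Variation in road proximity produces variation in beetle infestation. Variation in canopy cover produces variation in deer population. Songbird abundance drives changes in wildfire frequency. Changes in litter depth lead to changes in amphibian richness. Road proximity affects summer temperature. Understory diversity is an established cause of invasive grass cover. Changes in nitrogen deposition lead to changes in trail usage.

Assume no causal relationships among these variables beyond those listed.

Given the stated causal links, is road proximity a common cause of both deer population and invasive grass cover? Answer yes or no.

no

Road proximity has no stated causal path to deer population. A confounder must cause both variables, so road proximity does not qualify.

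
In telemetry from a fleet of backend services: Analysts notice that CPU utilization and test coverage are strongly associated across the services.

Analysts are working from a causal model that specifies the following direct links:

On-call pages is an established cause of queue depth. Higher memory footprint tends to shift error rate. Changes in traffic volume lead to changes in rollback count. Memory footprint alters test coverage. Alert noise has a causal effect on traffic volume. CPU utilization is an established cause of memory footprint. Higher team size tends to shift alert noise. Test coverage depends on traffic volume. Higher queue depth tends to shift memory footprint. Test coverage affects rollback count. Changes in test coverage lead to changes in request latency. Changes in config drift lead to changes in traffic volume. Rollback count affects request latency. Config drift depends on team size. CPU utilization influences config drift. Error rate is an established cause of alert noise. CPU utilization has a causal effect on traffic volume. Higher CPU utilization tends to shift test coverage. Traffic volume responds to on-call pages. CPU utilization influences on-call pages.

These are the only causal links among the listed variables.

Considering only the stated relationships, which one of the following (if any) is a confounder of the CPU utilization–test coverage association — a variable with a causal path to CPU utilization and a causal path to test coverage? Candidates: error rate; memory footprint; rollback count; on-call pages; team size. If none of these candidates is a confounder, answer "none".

none

None of the listed candidates has causal paths to both CPU utilization and test coverage in the stated relationships, so none is a common cause.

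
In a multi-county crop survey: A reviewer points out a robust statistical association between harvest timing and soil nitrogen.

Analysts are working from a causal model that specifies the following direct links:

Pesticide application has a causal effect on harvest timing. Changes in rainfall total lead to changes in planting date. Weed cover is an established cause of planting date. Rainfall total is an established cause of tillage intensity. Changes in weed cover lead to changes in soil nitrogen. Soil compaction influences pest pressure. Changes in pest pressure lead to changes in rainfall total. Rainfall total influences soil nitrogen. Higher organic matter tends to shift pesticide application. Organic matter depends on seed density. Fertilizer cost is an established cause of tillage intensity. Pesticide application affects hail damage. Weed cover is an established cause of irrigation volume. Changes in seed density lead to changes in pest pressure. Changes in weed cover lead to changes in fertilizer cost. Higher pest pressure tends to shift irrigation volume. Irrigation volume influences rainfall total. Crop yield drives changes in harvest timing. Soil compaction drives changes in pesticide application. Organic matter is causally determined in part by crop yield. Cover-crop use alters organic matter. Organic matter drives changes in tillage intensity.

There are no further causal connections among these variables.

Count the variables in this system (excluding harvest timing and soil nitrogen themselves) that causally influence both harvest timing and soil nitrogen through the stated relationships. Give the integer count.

2

The common causes are: seed density (to harvest timing via seed density → organic matter → pesticide application → harvest timing; to soil nitrogen via seed density → pest pressure → rainfall total → soil nitrogen); soil compaction (to harvest timing via soil compaction → pesticide application → harvest timing; to soil nitrogen via soil compaction → pest pressure → rainfall total → soil nitrogen).
Every other variable lacks a causal path to at least one of harvest timing and soil nitrogen.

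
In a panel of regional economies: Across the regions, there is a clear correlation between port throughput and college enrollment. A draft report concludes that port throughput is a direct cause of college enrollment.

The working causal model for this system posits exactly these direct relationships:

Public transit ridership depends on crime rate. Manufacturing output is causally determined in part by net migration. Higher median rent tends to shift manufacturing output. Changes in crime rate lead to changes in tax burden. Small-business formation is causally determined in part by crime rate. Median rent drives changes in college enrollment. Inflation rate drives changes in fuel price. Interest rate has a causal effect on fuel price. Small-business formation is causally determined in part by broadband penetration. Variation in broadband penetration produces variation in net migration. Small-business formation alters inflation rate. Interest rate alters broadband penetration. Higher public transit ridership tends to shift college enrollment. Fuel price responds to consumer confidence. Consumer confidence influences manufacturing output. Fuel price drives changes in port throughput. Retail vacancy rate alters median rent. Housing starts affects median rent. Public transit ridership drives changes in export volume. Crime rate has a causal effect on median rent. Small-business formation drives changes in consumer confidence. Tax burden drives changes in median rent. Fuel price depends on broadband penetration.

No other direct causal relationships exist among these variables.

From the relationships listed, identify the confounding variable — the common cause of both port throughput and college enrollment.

crime rate

Crime rate has a causal path to port throughput (crime rate → small-business formation → consumer confidence → fuel price → port throughput) and a separate causal path to college enrollment (crime rate → public transit ridership → college enrollment), so it is a common cause of both.
No stated relationship gives port throughput a causal route to college enrollment, so the correlation is explained by the shared upstream cause rather than a direct effect.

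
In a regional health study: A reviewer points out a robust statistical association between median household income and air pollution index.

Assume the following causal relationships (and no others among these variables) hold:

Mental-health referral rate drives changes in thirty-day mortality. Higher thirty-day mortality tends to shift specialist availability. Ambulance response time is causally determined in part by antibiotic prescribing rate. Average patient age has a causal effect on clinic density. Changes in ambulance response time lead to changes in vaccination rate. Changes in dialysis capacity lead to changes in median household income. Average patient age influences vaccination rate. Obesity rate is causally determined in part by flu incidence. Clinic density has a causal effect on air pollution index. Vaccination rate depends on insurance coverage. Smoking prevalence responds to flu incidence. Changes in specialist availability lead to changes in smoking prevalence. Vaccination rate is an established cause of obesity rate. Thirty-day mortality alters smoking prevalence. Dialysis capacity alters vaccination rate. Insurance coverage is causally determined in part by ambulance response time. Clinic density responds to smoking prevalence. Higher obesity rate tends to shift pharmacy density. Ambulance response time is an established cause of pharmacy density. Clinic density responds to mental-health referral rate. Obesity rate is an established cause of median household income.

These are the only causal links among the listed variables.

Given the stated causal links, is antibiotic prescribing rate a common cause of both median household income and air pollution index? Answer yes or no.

no

Antibiotic prescribing rate has no stated causal path to air pollution index. A confounder must cause both variables, so antibiotic prescribing rate does not qualify.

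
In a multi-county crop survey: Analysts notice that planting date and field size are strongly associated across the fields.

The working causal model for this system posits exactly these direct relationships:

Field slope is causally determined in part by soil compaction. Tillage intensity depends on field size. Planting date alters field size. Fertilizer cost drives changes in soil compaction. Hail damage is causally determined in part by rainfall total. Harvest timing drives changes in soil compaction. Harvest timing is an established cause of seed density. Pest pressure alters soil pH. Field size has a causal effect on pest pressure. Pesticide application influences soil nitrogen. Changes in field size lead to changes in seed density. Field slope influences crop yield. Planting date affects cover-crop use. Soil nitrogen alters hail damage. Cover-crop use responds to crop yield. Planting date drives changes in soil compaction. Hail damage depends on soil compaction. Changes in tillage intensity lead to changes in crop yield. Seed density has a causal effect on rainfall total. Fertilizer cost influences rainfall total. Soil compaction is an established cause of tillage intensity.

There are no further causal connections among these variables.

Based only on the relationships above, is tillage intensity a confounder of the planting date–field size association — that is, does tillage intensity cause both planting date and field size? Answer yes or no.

no

Tillage intensity has no stated causal path to either planting date or field size. A confounder must cause both variables, so tillage intensity does not qualify.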